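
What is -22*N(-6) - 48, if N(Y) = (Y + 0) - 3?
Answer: 150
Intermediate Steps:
N(Y) = -3 + Y (N(Y) = Y - 3 = -3 + Y)
-22*N(-6) - 48 = -22*(-3 - 6) - 48 = -22*(-9) - 48 = 198 - 48 = 150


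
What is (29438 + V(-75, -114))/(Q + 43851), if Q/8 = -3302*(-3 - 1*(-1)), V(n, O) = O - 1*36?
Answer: 29288/96683 ≈ 0.30293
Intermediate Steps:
V(n, O) = -36 + O (V(n, O) = O - 36 = -36 + O)
Q = 52832 (Q = 8*(-3302*(-3 - 1*(-1))) = 8*(-3302*(-3 + 1)) = 8*(-3302*(-2)) = 8*6604 = 52832)
(29438 + V(-75, -114))/(Q + 43851) = (29438 + (-36 - 114))/(52832 + 43851) = (29438 - 150)/96683 = 29288*(1/96683) = 29288/96683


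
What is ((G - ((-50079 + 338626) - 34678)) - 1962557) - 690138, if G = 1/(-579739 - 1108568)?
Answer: -4907172347149/1688307 ≈ -2.9066e+6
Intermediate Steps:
G = -1/1688307 (G = 1/(-1688307) = -1/1688307 ≈ -5.9231e-7)
((G - ((-50079 + 338626) - 34678)) - 1962557) - 690138 = ((-1/1688307 - ((-50079 + 338626) - 34678)) - 1962557) - 690138 = ((-1/1688307 - (288547 - 34678)) - 1962557) - 690138 = ((-1/1688307 - 1*253869) - 1962557) - 690138 = ((-1/1688307 - 253869) - 1962557) - 690138 = (-428608809784/1688307 - 1962557) - 690138 = -3742007530783/1688307 - 690138 = -4907172347149/1688307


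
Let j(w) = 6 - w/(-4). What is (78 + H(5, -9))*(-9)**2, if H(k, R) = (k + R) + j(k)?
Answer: 26325/4 ≈ 6581.3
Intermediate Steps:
j(w) = 6 + w/4 (j(w) = 6 - w*(-1)/4 = 6 - (-1)*w/4 = 6 + w/4)
H(k, R) = 6 + R + 5*k/4 (H(k, R) = (k + R) + (6 + k/4) = (R + k) + (6 + k/4) = 6 + R + 5*k/4)
(78 + H(5, -9))*(-9)**2 = (78 + (6 - 9 + (5/4)*5))*(-9)**2 = (78 + (6 - 9 + 25/4))*81 = (78 + 13/4)*81 = (325/4)*81 = 26325/4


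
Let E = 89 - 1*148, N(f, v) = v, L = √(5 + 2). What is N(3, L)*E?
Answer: -59*√7 ≈ -156.10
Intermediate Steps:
L = √7 ≈ 2.6458
E = -59 (E = 89 - 148 = -59)
N(3, L)*E = √7*(-59) = -59*√7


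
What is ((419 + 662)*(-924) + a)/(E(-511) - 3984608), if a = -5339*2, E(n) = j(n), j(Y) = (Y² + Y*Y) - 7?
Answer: 1009522/3462373 ≈ 0.29157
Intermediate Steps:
j(Y) = -7 + 2*Y² (j(Y) = (Y² + Y²) - 7 = 2*Y² - 7 = -7 + 2*Y²)
E(n) = -7 + 2*n²
a = -10678
((419 + 662)*(-924) + a)/(E(-511) - 3984608) = ((419 + 662)*(-924) - 10678)/((-7 + 2*(-511)²) - 3984608) = (1081*(-924) - 10678)/((-7 + 2*261121) - 3984608) = (-998844 - 10678)/((-7 + 522242) - 3984608) = -1009522/(522235 - 3984608) = -1009522/(-3462373) = -1009522*(-1/3462373) = 1009522/3462373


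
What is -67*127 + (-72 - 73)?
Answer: -8654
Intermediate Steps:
-67*127 + (-72 - 73) = -8509 - 145 = -8654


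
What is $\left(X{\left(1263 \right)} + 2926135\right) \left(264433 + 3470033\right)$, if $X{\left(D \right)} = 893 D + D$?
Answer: $15144219387762$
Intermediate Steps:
$X{\left(D \right)} = 894 D$
$\left(X{\left(1263 \right)} + 2926135\right) \left(264433 + 3470033\right) = \left(894 \cdot 1263 + 2926135\right) \left(264433 + 3470033\right) = \left(1129122 + 2926135\right) 3734466 = 4055257 \cdot 3734466 = 15144219387762$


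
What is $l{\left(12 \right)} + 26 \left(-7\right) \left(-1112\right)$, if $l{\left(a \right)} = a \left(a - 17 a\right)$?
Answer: $200080$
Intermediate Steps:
$l{\left(a \right)} = - 16 a^{2}$ ($l{\left(a \right)} = a \left(- 16 a\right) = - 16 a^{2}$)
$l{\left(12 \right)} + 26 \left(-7\right) \left(-1112\right) = - 16 \cdot 12^{2} + 26 \left(-7\right) \left(-1112\right) = \left(-16\right) 144 - -202384 = -2304 + 202384 = 200080$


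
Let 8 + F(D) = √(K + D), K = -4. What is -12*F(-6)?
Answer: 96 - 12*I*√10 ≈ 96.0 - 37.947*I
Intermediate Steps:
F(D) = -8 + √(-4 + D)
-12*F(-6) = -12*(-8 + √(-4 - 6)) = -12*(-8 + √(-10)) = -12*(-8 + I*√10) = 96 - 12*I*√10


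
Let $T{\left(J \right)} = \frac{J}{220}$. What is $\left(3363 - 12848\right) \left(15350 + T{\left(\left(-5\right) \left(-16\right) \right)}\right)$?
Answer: $- \frac{1601580190}{11} \approx -1.456 \cdot 10^{8}$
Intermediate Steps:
$T{\left(J \right)} = \frac{J}{220}$ ($T{\left(J \right)} = J \frac{1}{220} = \frac{J}{220}$)
$\left(3363 - 12848\right) \left(15350 + T{\left(\left(-5\right) \left(-16\right) \right)}\right) = \left(3363 - 12848\right) \left(15350 + \frac{\left(-5\right) \left(-16\right)}{220}\right) = - 9485 \left(15350 + \frac{1}{220} \cdot 80\right) = - 9485 \left(15350 + \frac{4}{11}\right) = \left(-9485\right) \frac{168854}{11} = - \frac{1601580190}{11}$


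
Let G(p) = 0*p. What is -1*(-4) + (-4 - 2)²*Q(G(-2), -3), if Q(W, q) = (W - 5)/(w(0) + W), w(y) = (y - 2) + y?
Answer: 94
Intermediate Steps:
G(p) = 0
w(y) = -2 + 2*y (w(y) = (-2 + y) + y = -2 + 2*y)
Q(W, q) = (-5 + W)/(-2 + W) (Q(W, q) = (W - 5)/((-2 + 2*0) + W) = (-5 + W)/((-2 + 0) + W) = (-5 + W)/(-2 + W))
-1*(-4) + (-4 - 2)²*Q(G(-2), -3) = -1*(-4) + (-4 - 2)²*((-5 + 0)/(-2 + 0)) = 4 + (-6)²*(-5/(-2)) = 4 + 36*(-½*(-5)) = 4 + 36*(5/2) = 4 + 90 = 94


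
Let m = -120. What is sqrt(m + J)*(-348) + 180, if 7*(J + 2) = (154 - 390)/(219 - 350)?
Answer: 180 - 348*I*sqrt(102372046)/917 ≈ 180.0 - 3839.7*I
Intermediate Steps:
J = -1598/917 (J = -2 + ((154 - 390)/(219 - 350))/7 = -2 + (-236/(-131))/7 = -2 + (-236*(-1/131))/7 = -2 + (1/7)*(236/131) = -2 + 236/917 = -1598/917 ≈ -1.7426)
sqrt(m + J)*(-348) + 180 = sqrt(-120 - 1598/917)*(-348) + 180 = sqrt(-111638/917)*(-348) + 180 = (I*sqrt(102372046)/917)*(-348) + 180 = -348*I*sqrt(102372046)/917 + 180 = 180 - 348*I*sqrt(102372046)/917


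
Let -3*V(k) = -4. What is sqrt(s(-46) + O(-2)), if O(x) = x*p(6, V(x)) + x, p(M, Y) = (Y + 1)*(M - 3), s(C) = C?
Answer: I*sqrt(62) ≈ 7.874*I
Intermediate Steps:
V(k) = 4/3 (V(k) = -1/3*(-4) = 4/3)
p(M, Y) = (1 + Y)*(-3 + M)
O(x) = 8*x (O(x) = x*(-3 + 6 - 3*4/3 + 6*(4/3)) + x = x*(-3 + 6 - 4 + 8) + x = x*7 + x = 7*x + x = 8*x)
sqrt(s(-46) + O(-2)) = sqrt(-46 + 8*(-2)) = sqrt(-46 - 16) = sqrt(-62) = I*sqrt(62)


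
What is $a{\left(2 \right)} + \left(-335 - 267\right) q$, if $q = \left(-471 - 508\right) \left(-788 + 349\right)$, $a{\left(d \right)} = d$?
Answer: $-258728160$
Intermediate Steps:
$q = 429781$ ($q = \left(-471 - 508\right) \left(-439\right) = \left(-979\right) \left(-439\right) = 429781$)
$a{\left(2 \right)} + \left(-335 - 267\right) q = 2 + \left(-335 - 267\right) 429781 = 2 - 258728162 = -258728160$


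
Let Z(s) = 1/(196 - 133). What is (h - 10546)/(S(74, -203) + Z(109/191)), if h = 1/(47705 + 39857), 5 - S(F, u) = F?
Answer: 58176017613/380544452 ≈ 152.88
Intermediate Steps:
S(F, u) = 5 - F
h = 1/87562 ≈ 1.1420e-5
Z(s) = 1/63
(h - 10546)/(S(74, -203) + Z(109/191)) = (1/87562 - 10546)/((5 - 1*74) + 1/63) = -923428851/(87562*((5 - 74) + 1/63)) = -923428851/(87562*(-69 + 1/63)) = -923428851/(87562*(-4346/63)) = -923428851/87562*(-63/4346) = 58176017613/380544452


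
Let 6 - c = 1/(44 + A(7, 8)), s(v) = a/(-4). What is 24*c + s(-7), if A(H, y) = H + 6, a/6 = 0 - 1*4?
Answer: 2842/19 ≈ 149.58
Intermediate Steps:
a = -24 (a = 6*(0 - 1*4) = 6*(0 - 4) = 6*(-4) = -24)
A(H, y) = 6 + H
s(v) = 6 (s(v) = -24/(-4) = -24*(-¼) = 6)
c = 341/57 (c = 6 - 1/(44 + (6 + 7)) = 6 - 1/(44 + 13) = 6 - 1/57 = 341/57 ≈ 5.9825)
24*c + s(-7) = 24*(341/57) + 6 = 2728/19 + 6 = 2842/19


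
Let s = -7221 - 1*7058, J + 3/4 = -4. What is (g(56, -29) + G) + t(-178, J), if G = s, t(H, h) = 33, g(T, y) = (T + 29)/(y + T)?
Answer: -384557/27 ≈ -14243.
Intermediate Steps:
g(T, y) = (29 + T)/(T + y)
J = -19/4 (J = -3/4 - 4 = -19/4 ≈ -4.7500)
s = -14279 (s = -7221 - 7058 = -14279)
G = -14279
(g(56, -29) + G) + t(-178, J) = ((29 + 56)/(56 - 29) - 14279) + 33 = (85/27 - 14279) + 33 = -385448/27 + 33 = -384557/27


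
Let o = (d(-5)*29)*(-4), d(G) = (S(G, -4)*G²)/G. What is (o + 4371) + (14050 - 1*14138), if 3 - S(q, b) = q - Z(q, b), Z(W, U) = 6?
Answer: 12403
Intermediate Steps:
S(q, b) = 9 - q (S(q, b) = 3 - (q - 1*6) = 3 - (q - 6) = 3 - (-6 + q) = 3 + (6 - q) = 9 - q)
d(G) = G*(9 - G) (d(G) = ((9 - G)*G²)/G = (G²*(9 - G))/G = G*(9 - G))
o = 8120 (o = (-5*(9 - 1*(-5))*29)*(-4) = (-5*(9 + 5)*29)*(-4) = (-5*14*29)*(-4) = -70*29*(-4) = -2030*(-4) = 8120)
(o + 4371) + (14050 - 1*14138) = (8120 + 4371) + (14050 - 1*14138) = 12491 + (14050 - 14138) = 12491 - 88 = 12403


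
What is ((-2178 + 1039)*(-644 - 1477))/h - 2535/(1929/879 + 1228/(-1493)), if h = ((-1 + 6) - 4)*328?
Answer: 72415492679/13124264 ≈ 5517.7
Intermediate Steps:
h = 328 (h = (5 - 4)*328 = 1*328 = 328)
((-2178 + 1039)*(-644 - 1477))/h - 2535/(1929/879 + 1228/(-1493)) = ((-2178 + 1039)*(-644 - 1477))/328 - 2535/(1929/879 + 1228/(-1493)) = -1139*(-2121)*(1/328) - 2535/(1929*(1/879) + 1228*(-1/1493)) = 2415819*(1/328) - 2535/(643/293 - 1228/1493) = 2415819/328 - 2535/600195/437449 = 2415819/328 - 2535*437449/600195 = 2415819/328 - 73928881/40013 = 72415492679/13124264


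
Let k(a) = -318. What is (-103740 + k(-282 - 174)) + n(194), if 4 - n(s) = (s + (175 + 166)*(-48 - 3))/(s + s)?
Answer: -40355755/388 ≈ -1.0401e+5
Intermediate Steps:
n(s) = 4 - (-17391 + s)/(2*s) (n(s) = 4 - (s + (175 + 166)*(-48 - 3))/(s + s) = 4 - (s + 341*(-51))/(2*s) = 4 - (s - 17391)*1/(2*s) = 4 - (-17391 + s)*1/(2*s) = 4 - (-17391 + s)/(2*s))
(-103740 + k(-282 - 174)) + n(194) = (-103740 - 318) + (1/2)*(17391 + 7*194)/194 = -104058 + (1/2)*(1/194)*(17391 + 1358) = -104058 + (1/2)*(1/194)*18749 = -104058 + 18749/388 = -40355755/388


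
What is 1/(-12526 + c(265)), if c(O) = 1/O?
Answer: -265/3319389 ≈ -7.9834e-5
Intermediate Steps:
1/(-12526 + c(265)) = 1/(-12526 + 1/265) = 1/(-3319389/265) = -265/3319389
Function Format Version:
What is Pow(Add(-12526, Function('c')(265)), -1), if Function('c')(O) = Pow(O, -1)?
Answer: Rational(-265, 3319389) ≈ -7.9834e-5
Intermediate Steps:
Pow(Add(-12526, Function('c')(265)), -1) = Pow(Add(-12526, Pow(265, -1)), -1) = Pow(Add(-12526, Rational(1, 265)), -1) = Pow(Rational(-3319389, 265), -1) = Rational(-265, 3319389)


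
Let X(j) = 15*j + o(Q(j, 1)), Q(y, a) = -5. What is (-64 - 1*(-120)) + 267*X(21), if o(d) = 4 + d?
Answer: 83894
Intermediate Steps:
X(j) = -1 + 15*j (X(j) = 15*j + (4 - 5) = 15*j - 1 = -1 + 15*j)
(-64 - 1*(-120)) + 267*X(21) = (-64 - 1*(-120)) + 267*(-1 + 15*21) = (-64 + 120) + 267*(-1 + 315) = 56 + 267*314 = 56 + 83838 = 83894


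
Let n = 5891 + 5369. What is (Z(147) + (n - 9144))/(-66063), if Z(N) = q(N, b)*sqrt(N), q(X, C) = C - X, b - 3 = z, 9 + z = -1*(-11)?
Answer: -2116/66063 + 994*sqrt(3)/66063 ≈ -0.0059692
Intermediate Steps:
z = 2 (z = -9 - 1*(-11) = -9 + 11 = 2)
b = 5 (b = 3 + 2 = 5)
n = 11260
Z(N) = sqrt(N)*(5 - N) (Z(N) = (5 - N)*sqrt(N) = sqrt(N)*(5 - N))
(Z(147) + (n - 9144))/(-66063) = (sqrt(147)*(5 - 1*147) + (11260 - 9144))/(-66063) = ((7*sqrt(3))*(5 - 147) + 2116)*(-1/66063) = ((7*sqrt(3))*(-142) + 2116)*(-1/66063) = (-994*sqrt(3) + 2116)*(-1/66063) = (2116 - 994*sqrt(3))*(-1/66063) = -2116/66063 + 994*sqrt(3)/66063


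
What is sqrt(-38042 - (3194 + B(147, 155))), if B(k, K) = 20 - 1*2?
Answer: I*sqrt(41254) ≈ 203.11*I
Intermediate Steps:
B(k, K) = 18 (B(k, K) = 20 - 2 = 18)
sqrt(-38042 - (3194 + B(147, 155))) = sqrt(-38042 - (3194 + 18)) = sqrt(-38042 - 1*3212) = sqrt(-38042 - 3212) = sqrt(-41254) = I*sqrt(41254)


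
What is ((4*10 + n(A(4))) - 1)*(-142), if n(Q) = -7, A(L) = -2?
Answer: -4544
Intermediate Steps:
((4*10 + n(A(4))) - 1)*(-142) = ((4*10 - 7) - 1)*(-142) = ((40 - 7) - 1)*(-142) = (33 - 1)*(-142) = 32*(-142) = -4544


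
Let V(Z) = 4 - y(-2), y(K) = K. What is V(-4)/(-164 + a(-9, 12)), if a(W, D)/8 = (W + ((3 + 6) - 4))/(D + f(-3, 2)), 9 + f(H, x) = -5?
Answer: -3/74 ≈ -0.040541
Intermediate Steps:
f(H, x) = -14 (f(H, x) = -9 - 5 = -14)
a(W, D) = 8*(5 + W)/(-14 + D) (a(W, D) = 8*((W + ((3 + 6) - 4))/(D - 14)) = 8*((W + (9 - 4))/(-14 + D)) = 8*((W + 5)/(-14 + D)) = 8*((5 + W)/(-14 + D)) = 8*(5 + W)/(-14 + D))
V(Z) = 6 (V(Z) = 4 - 1*(-2) = 4 + 2 = 6)
V(-4)/(-164 + a(-9, 12)) = 6/(-164 + 8*(5 - 9)/(-14 + 12)) = 6/(-164 + 8*(-4)/(-2)) = 6/(-164 + 8*(-1/2)*(-4)) = 6/(-164 + 16) = 6/(-148) = 6*(-1/148) = -3/74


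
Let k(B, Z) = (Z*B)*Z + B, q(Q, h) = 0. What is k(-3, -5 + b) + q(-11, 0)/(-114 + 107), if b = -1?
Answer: -111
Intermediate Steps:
k(B, Z) = B + B*Z² (k(B, Z) = (B*Z)*Z + B = B*Z² + B = B + B*Z²)
k(-3, -5 + b) + q(-11, 0)/(-114 + 107) = -3*(1 + (-5 - 1)²) + 0/(-114 + 107) = -3*(1 + (-6)²) + 0/(-7) = -3*(1 + 36) - ⅐*0 = -3*37 + 0 = -111 + 0 = -111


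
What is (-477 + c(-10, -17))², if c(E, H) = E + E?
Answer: 247009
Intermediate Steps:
c(E, H) = 2*E
(-477 + c(-10, -17))² = (-477 + 2*(-10))² = (-477 - 20)² = (-497)² = 247009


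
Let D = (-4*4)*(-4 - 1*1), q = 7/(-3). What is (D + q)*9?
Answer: 699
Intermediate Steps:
q = -7/3 (q = 7*(-1/3) = -7/3 ≈ -2.3333)
D = 80 (D = -16*(-4 - 1) = -16*(-5) = 80)
(D + q)*9 = (80 - 7/3)*9 = (233/3)*9 = 699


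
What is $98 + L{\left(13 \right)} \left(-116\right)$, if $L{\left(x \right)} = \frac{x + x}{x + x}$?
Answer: $-18$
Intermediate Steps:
$L{\left(x \right)} = 1$ ($L{\left(x \right)} = \frac{2 x}{2 x} = 2 x \frac{1}{2 x} = 1$)
$98 + L{\left(13 \right)} \left(-116\right) = 98 + 1 \left(-116\right) = 98 - 116 = -18$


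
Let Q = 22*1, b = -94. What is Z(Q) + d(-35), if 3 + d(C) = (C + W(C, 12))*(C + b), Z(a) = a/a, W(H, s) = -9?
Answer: 5674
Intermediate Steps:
Q = 22
Z(a) = 1
d(C) = -3 + (-94 + C)*(-9 + C) (d(C) = -3 + (C - 9)*(C - 94) = -3 + (-9 + C)*(-94 + C) = -3 + (-94 + C)*(-9 + C))
Z(Q) + d(-35) = 1 + (843 + (-35)² - 103*(-35)) = 1 + (843 + 1225 + 3605) = 1 + 5673 = 5674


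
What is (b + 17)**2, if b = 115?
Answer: 17424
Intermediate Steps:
(b + 17)**2 = (115 + 17)**2 = 132**2 = 17424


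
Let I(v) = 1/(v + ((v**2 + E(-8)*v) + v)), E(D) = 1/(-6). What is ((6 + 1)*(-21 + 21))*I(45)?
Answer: 0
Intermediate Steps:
E(D) = -1/6
I(v) = 1/(v**2 + 11*v/6) (I(v) = 1/(v + ((v**2 - v/6) + v)) = 1/(v + (v**2 + 5*v/6)) = 1/(v**2 + 11*v/6))
((6 + 1)*(-21 + 21))*I(45) = ((6 + 1)*(-21 + 21))*(6/(45*(11 + 6*45))) = (7*0)*(6*(1/45)/(11 + 270)) = 0*(6*(1/45)/281) = 0*(6*(1/45)*(1/281)) = 0*(2/4215) = 0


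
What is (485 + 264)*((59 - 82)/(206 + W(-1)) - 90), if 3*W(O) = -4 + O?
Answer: -41374011/613 ≈ -67494.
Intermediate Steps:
W(O) = -4/3 + O/3 (W(O) = (-4 + O)/3 = -4/3 + O/3)
(485 + 264)*((59 - 82)/(206 + W(-1)) - 90) = (485 + 264)*((59 - 82)/(206 + (-4/3 + (⅓)*(-1))) - 90) = 749*(-23/(206 + (-4/3 - ⅓)) - 90) = 749*(-23/(206 - 5/3) - 90) = 749*(-23/613/3 - 90) = 749*(-23*3/613 - 90) = 749*(-69/613 - 90) = 749*(-55239/613) = -41374011/613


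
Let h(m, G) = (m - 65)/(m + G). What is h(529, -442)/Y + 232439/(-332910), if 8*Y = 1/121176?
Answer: 1721203059721/332910 ≈ 5.1702e+6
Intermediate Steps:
h(m, G) = (-65 + m)/(G + m)
Y = 1/969408 (Y = (⅛)/121176 = (⅛)*(1/121176) = 1/969408 ≈ 1.0316e-6)
h(529, -442)/Y + 232439/(-332910) = ((-65 + 529)/(-442 + 529))/(1/969408) + 232439/(-332910) = (464/87)*969408 + 232439*(-1/332910) = ((1/87)*464)*969408 - 232439/332910 = (16/3)*969408 - 232439/332910 = 5170176 - 232439/332910 = 1721203059721/332910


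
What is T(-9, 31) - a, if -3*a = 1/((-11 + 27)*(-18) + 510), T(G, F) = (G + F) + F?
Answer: 35299/666 ≈ 53.002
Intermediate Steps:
T(G, F) = G + 2*F (T(G, F) = (F + G) + F = G + 2*F)
a = -1/666 (a = -1/(3*((-11 + 27)*(-18) + 510)) = -1/(3*(16*(-18) + 510)) = -1/(3*(-288 + 510)) = -1/3/222 = -1/3*1/222 = -1/666 ≈ -0.0015015)
T(-9, 31) - a = (-9 + 2*31) - 1*(-1/666) = (-9 + 62) + 1/666 = 53 + 1/666 = 35299/666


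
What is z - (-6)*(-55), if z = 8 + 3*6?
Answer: -304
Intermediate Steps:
z = 26 (z = 8 + 18 = 26)
z - (-6)*(-55) = 26 - (-6)*(-55) = 26 - 1*330 = 26 - 330 = -304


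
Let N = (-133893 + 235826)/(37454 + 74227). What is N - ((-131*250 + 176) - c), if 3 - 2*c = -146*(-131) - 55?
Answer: 2573232173/111681 ≈ 23041.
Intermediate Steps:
c = -9534 (c = 3/2 - (-146*(-131) - 55)/2 = 3/2 - (19126 - 55)/2 = 3/2 - ½*19071 = 3/2 - 19071/2 = -9534)
N = 101933/111681 ≈ 0.91272
N - ((-131*250 + 176) - c) = 101933/111681 - ((-131*250 + 176) - 1*(-9534)) = 101933/111681 - ((-32750 + 176) + 9534) = 101933/111681 - (-32574 + 9534) = 101933/111681 - 1*(-23040) = 101933/111681 + 23040 = 2573232173/111681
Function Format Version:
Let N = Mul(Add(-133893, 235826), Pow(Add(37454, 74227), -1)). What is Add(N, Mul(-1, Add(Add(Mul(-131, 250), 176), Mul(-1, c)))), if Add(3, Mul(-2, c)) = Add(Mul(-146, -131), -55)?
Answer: Rational(2573232173, 111681) ≈ 23041.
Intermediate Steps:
c = -9534 (c = Add(Rational(3, 2), Mul(Rational(-1, 2), Add(Mul(-146, -131), -55))) = Add(Rational(3, 2), Mul(Rational(-1, 2), Add(19126, -55))) = Add(Rational(3, 2), Mul(Rational(-1, 2), 19071)) = Add(Rational(3, 2), Rational(-19071, 2)) = -9534)
N = Rational(101933, 111681) (N = Mul(101933, Pow(111681, -1)) = Mul(101933, Rational(1, 111681)) = Rational(101933, 111681) ≈ 0.91272)
Add(N, Mul(-1, Add(Add(Mul(-131, 250), 176), Mul(-1, c)))) = Add(Rational(101933, 111681), Mul(-1, Add(Add(Mul(-131, 250), 176), Mul(-1, -9534)))) = Add(Rational(101933, 111681), Mul(-1, Add(Add(-32750, 176), 9534))) = Add(Rational(101933, 111681), Mul(-1, Add(-32574, 9534))) = Add(Rational(101933, 111681), Mul(-1, -23040)) = Add(Rational(101933, 111681), 23040) = Rational(2573232173, 111681)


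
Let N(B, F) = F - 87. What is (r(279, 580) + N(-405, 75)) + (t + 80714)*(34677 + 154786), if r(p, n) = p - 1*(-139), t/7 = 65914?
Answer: 102710166262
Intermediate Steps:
t = 461398 (t = 7*65914 = 461398)
r(p, n) = 139 + p (r(p, n) = p + 139 = 139 + p)
N(B, F) = -87 + F
(r(279, 580) + N(-405, 75)) + (t + 80714)*(34677 + 154786) = ((139 + 279) + (-87 + 75)) + (461398 + 80714)*(34677 + 154786) = (418 - 12) + 542112*189463 = 406 + 102710165856 = 102710166262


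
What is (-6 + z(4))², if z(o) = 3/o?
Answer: 441/16 ≈ 27.563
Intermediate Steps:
(-6 + z(4))² = (-6 + 3/4)² = (-6 + 3*(¼))² = (-6 + ¾)² = (-21/4)² = 441/16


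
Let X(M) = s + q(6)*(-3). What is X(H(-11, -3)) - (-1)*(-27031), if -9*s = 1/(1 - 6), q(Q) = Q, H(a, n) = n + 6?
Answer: -1217204/45 ≈ -27049.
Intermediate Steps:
H(a, n) = 6 + n
s = 1/45 (s = -1/(9*(1 - 6)) = -1/9/(-5) = -1/9*(-1/5) = 1/45 ≈ 0.022222)
X(M) = -809/45 (X(M) = 1/45 + 6*(-3) = 1/45 - 18 = -809/45)
X(H(-11, -3)) - (-1)*(-27031) = -809/45 - (-1)*(-27031) = -809/45 - 1*27031 = -809/45 - 27031 = -1217204/45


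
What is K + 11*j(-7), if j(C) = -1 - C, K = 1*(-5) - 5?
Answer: 56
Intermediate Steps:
K = -10 (K = -5 - 5 = -10)
K + 11*j(-7) = -10 + 11*(-1 - 1*(-7)) = -10 + 11*(-1 + 7) = -10 + 11*6 = -10 + 66 = 56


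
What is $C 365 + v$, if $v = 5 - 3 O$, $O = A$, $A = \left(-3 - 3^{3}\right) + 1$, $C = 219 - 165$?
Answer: $19802$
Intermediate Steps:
$C = 54$ ($C = 219 - 165 = 54$)
$A = -29$ ($A = \left(-3 - 27\right) + 1 = -30 + 1 = -29$)
$O = -29$
$v = 92$ ($v = 5 - -87 = 5 + 87 = 92$)
$C 365 + v = 54 \cdot 365 + 92 = 19710 + 92 = 19802$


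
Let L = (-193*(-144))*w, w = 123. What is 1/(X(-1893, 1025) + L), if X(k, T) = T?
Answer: 1/3419441 ≈ 2.9245e-7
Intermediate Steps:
L = 3418416 (L = -193*(-144)*123 = 27792*123 = 3418416)
1/(X(-1893, 1025) + L) = 1/(1025 + 3418416) = 1/3419441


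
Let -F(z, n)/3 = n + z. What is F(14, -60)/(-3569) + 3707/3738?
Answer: 12714439/13340922 ≈ 0.95304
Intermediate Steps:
F(z, n) = -3*n - 3*z (F(z, n) = -3*(n + z) = -3*n - 3*z)
F(14, -60)/(-3569) + 3707/3738 = (-3*(-60) - 3*14)/(-3569) + 3707/3738 = (180 - 42)*(-1/3569) + 3707*(1/3738) = 138*(-1/3569) + 3707/3738 = -138/3569 + 3707/3738 = 12714439/13340922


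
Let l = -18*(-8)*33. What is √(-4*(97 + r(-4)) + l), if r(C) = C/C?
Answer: 2*√1090 ≈ 66.030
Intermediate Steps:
l = 4752 (l = 144*33 = 4752)
r(C) = 1
√(-4*(97 + r(-4)) + l) = √(-4*(97 + 1) + 4752) = √(-4*98 + 4752) = √(-392 + 4752) = √4360 = 2*√1090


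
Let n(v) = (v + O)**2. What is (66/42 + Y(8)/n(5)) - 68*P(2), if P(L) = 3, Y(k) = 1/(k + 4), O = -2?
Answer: -153029/756 ≈ -202.42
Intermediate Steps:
n(v) = (-2 + v)**2 (n(v) = (v - 2)**2 = (-2 + v)**2)
Y(k) = 1/(4 + k)
(66/42 + Y(8)/n(5)) - 68*P(2) = (66/42 + 1/((4 + 8)*((-2 + 5)**2))) - 68*3 = (66*(1/42) + 1/(12*(3**2))) - 204 = (11/7 + (1/12)/9) - 204 = (11/7 + (1/12)*(1/9)) - 204 = (11/7 + 1/108) - 204 = 1195/756 - 204 = -153029/756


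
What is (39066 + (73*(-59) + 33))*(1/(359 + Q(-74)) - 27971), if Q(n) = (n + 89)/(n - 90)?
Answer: -57281578964664/58861 ≈ -9.7317e+8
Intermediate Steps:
Q(n) = (89 + n)/(-90 + n)
(39066 + (73*(-59) + 33))*(1/(359 + Q(-74)) - 27971) = (39066 + (73*(-59) + 33))*(1/(359 + (89 - 74)/(-90 - 74)) - 27971) = (39066 + (-4307 + 33))*(1/(359 + 15/(-164)) - 27971) = (39066 - 4274)*(1/(359 - 1/164*15) - 27971) = 34792*(1/(359 - 15/164) - 27971) = 34792*(1/(58861/164) - 27971) = 34792*(164/58861 - 27971) = 34792*(-1646400867/58861) = -57281578964664/58861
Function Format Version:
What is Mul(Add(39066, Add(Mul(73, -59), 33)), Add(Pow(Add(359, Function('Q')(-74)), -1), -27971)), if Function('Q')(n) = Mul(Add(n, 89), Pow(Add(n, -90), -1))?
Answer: Rational(-57281578964664, 58861) ≈ -9.7317e+8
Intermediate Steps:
Function('Q')(n) = Mul(Pow(Add(-90, n), -1), Add(89, n)) (Function('Q')(n) = Mul(Add(89, n), Pow(Add(-90, n), -1)) = Mul(Pow(Add(-90, n), -1), Add(89, n)))
Mul(Add(39066, Add(Mul(73, -59), 33)), Add(Pow(Add(359, Function('Q')(-74)), -1), -27971)) = Mul(Add(39066, Add(Mul(73, -59), 33)), Add(Pow(Add(359, Mul(Pow(Add(-90, -74), -1), Add(89, -74))), -1), -27971)) = Mul(Add(39066, Add(-4307, 33)), Add(Pow(Add(359, Mul(Pow(-164, -1), 15)), -1), -27971)) = Mul(Add(39066, -4274), Add(Pow(Add(359, Mul(Rational(-1, 164), 15)), -1), -27971)) = Mul(34792, Add(Pow(Add(359, Rational(-15, 164)), -1), -27971)) = Mul(34792, Add(Pow(Rational(58861, 164), -1), -27971)) = Mul(34792, Add(Rational(164, 58861), -27971)) = Mul(34792, Rational(-1646400867, 58861)) = Rational(-57281578964664, 58861)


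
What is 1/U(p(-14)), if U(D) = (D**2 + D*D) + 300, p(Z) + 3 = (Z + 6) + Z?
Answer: 1/1550 ≈ 0.00064516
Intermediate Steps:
p(Z) = 3 + 2*Z (p(Z) = -3 + ((Z + 6) + Z) = -3 + ((6 + Z) + Z) = -3 + (6 + 2*Z) = 3 + 2*Z)
U(D) = 300 + 2*D**2 (U(D) = (D**2 + D**2) + 300 = 2*D**2 + 300 = 300 + 2*D**2)
1/U(p(-14)) = 1/(300 + 2*(3 + 2*(-14))**2) = 1/(300 + 2*(3 - 28)**2) = 1/(300 + 2*(-25)**2) = 1/(300 + 2*625) = 1/(300 + 1250) = 1/1550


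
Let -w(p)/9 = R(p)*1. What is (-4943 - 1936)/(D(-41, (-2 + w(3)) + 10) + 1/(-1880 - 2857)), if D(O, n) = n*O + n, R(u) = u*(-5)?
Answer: 32585823/27095641 ≈ 1.2026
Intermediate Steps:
R(u) = -5*u
w(p) = 45*p (w(p) = -9*(-5*p) = -(-45)*p = 45*p)
D(O, n) = n + O*n (D(O, n) = O*n + n = n + O*n)
(-4943 - 1936)/(D(-41, (-2 + w(3)) + 10) + 1/(-1880 - 2857)) = (-4943 - 1936)/(((-2 + 45*3) + 10)*(1 - 41) + 1/(-1880 - 2857)) = -6879/(((-2 + 135) + 10)*(-40) + 1/(-4737)) = -6879/((133 + 10)*(-40) - 1/4737) = -6879/(143*(-40) - 1/4737) = -6879/(-5720 - 1/4737) = -6879/(-27095641/4737) = -6879*(-4737/27095641) = 32585823/27095641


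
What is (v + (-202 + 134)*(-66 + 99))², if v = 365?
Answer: 3530641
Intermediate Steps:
(v + (-202 + 134)*(-66 + 99))² = (365 + (-202 + 134)*(-66 + 99))² = (365 - 68*33)² = (365 - 2244)² = (-1879)² = 3530641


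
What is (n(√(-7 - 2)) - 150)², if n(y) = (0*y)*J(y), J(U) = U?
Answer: 22500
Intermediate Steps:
n(y) = 0 (n(y) = (0*y)*y = 0*y = 0)
(n(√(-7 - 2)) - 150)² = (0 - 150)² = (-150)² = 22500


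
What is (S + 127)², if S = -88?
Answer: 1521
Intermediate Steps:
(S + 127)² = (-88 + 127)² = 39² = 1521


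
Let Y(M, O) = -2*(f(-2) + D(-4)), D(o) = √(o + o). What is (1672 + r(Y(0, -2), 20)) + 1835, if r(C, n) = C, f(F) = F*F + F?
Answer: 3503 - 4*I*√2 ≈ 3503.0 - 5.6569*I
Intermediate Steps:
f(F) = F + F² (f(F) = F² + F = F + F²)
D(o) = √2*√o (D(o) = √(2*o) = √2*√o)
Y(M, O) = -4 - 4*I*√2 (Y(M, O) = -2*(-2*(1 - 2) + √2*√(-4)) = -2*(-2*(-1) + √2*(2*I)) = -2*(2 + 2*I*√2) = -4 - 4*I*√2)
(1672 + r(Y(0, -2), 20)) + 1835 = (1672 + (-4 - 4*I*√2)) + 1835 = (1668 - 4*I*√2) + 1835 = 3503 - 4*I*√2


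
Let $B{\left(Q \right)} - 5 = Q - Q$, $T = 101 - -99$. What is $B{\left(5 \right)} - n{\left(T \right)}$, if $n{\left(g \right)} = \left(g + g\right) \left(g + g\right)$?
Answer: $-159995$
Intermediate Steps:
$T = 200$ ($T = 101 + 99 = 200$)
$B{\left(Q \right)} = 5$ ($B{\left(Q \right)} = 5 + \left(Q - Q\right) = 5 + 0 = 5$)
$n{\left(g \right)} = 4 g^{2}$ ($n{\left(g \right)} = 2 g 2 g = 4 g^{2}$)
$B{\left(5 \right)} - n{\left(T \right)} = 5 - 4 \cdot 200^{2} = 5 - 4 \cdot 40000 = 5 - 160000 = -159995$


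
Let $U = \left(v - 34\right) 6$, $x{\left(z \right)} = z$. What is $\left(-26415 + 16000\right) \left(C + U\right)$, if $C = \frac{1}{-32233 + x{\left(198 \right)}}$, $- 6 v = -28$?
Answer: $\frac{11744289363}{6407} \approx 1.833 \cdot 10^{6}$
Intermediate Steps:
$v = \frac{14}{3}$ ($v = \left(- \frac{1}{6}\right) \left(-28\right) = \frac{14}{3} \approx 4.6667$)
$C = - \frac{1}{32035}$ ($C = \frac{1}{-32233 + 198} = \frac{1}{-32035} = - \frac{1}{32035} \approx -3.1216 \cdot 10^{-5}$)
$U = -176$ ($U = \left(\frac{14}{3} - 34\right) 6 = \left(- \frac{88}{3}\right) 6 = -176$)
$\left(-26415 + 16000\right) \left(C + U\right) = \left(-26415 + 16000\right) \left(- \frac{1}{32035} - 176\right) = \left(-10415\right) \left(- \frac{5638161}{32035}\right) = \frac{11744289363}{6407}$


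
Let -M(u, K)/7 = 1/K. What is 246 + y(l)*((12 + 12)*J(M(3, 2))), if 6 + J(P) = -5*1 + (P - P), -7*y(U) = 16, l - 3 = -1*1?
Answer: 5946/7 ≈ 849.43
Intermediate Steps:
l = 2 (l = 3 - 1*1 = 3 - 1 = 2)
M(u, K) = -7/K
y(U) = -16/7 (y(U) = -1/7*16 = -16/7)
J(P) = -11 (J(P) = -6 + (-5*1 + (P - P)) = -6 + (-5 + 0) = -6 - 5 = -11)
246 + y(l)*((12 + 12)*J(M(3, 2))) = 246 - 16*(12 + 12)*(-11)/7 = 246 - 384*(-11)/7 = 246 - 16/7*(-264) = 246 + 4224/7 = 5946/7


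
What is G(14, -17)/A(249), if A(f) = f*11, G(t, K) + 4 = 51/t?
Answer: -5/38346 ≈ -0.00013039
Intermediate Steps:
G(t, K) = -4 + 51/t
A(f) = 11*f
G(14, -17)/A(249) = (-4 + 51/14)/((11*249)) = (-4 + 51*(1/14))/2739 = (-4 + 51/14)*(1/2739) = -5/14*1/2739 = -5/38346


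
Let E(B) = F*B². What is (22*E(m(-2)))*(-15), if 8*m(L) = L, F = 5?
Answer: -825/8 ≈ -103.13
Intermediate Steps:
m(L) = L/8
E(B) = 5*B²
(22*E(m(-2)))*(-15) = (22*(5*((⅛)*(-2))²))*(-15) = (22*(5*(-¼)²))*(-15) = (22*(5*(1/16)))*(-15) = (22*(5/16))*(-15) = (55/8)*(-15) = -825/8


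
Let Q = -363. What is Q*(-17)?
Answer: 6171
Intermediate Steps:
Q*(-17) = -363*(-17) = 6171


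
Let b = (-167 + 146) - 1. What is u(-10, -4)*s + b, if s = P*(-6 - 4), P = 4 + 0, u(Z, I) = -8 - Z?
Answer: -102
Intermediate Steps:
P = 4
b = -22 (b = -21 - 1 = -22)
s = -40 (s = 4*(-6 - 4) = 4*(-10) = -40)
u(-10, -4)*s + b = (-8 - 1*(-10))*(-40) - 22 = (-8 + 10)*(-40) - 22 = 2*(-40) - 22 = -80 - 22 = -102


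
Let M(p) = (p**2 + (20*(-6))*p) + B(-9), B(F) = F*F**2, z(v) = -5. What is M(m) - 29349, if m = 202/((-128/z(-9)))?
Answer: -126822863/4096 ≈ -30963.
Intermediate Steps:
B(F) = F**3
m = 505/64 (m = 202/((-128/(-5))) = 202/((-128*(-1/5))) = 202/(128/5) = 202*(5/128) = 505/64 ≈ 7.8906)
M(p) = -729 + p**2 - 120*p (M(p) = (p**2 + (20*(-6))*p) + (-9)**3 = (p**2 - 120*p) - 729 = -729 + p**2 - 120*p)
M(m) - 29349 = (-729 + (505/64)**2 - 120*505/64) - 29349 = (-729 + 255025/4096 - 7575/8) - 29349 = -6609359/4096 - 29349 = -126822863/4096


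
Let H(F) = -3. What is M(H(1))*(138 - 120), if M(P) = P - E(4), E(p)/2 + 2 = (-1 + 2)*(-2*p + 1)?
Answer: 270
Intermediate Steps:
E(p) = -2 - 4*p (E(p) = -4 + 2*((-1 + 2)*(-2*p + 1)) = -4 + 2*(1*(1 - 2*p)) = -4 + 2*(1 - 2*p) = -4 + (2 - 4*p) = -2 - 4*p)
M(P) = 18 + P (M(P) = P - (-2 - 4*4) = P - (-2 - 16) = P - 1*(-18) = P + 18 = 18 + P)
M(H(1))*(138 - 120) = (18 - 3)*(138 - 120) = 15*18 = 270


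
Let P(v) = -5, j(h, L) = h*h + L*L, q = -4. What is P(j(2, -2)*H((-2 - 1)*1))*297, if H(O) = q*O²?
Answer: -1485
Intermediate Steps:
H(O) = -4*O²
j(h, L) = L² + h² (j(h, L) = h² + L² = L² + h²)
P(j(2, -2)*H((-2 - 1)*1))*297 = -5*297 = -1485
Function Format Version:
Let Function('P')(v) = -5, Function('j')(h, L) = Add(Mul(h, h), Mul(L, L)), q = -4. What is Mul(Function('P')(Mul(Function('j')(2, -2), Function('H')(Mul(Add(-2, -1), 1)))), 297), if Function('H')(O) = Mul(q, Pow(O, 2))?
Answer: -1485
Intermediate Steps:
Function('H')(O) = Mul(-4, Pow(O, 2))
Function('j')(h, L) = Add(Pow(L, 2), Pow(h, 2)) (Function('j')(h, L) = Add(Pow(h, 2), Pow(L, 2)) = Add(Pow(L, 2), Pow(h, 2)))
Mul(Function('P')(Mul(Function('j')(2, -2), Function('H')(Mul(Add(-2, -1), 1)))), 297) = Mul(-5, 297) = -1485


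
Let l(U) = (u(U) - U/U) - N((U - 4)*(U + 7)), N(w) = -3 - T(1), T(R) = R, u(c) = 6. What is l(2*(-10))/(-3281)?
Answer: -9/3281 ≈ -0.0027431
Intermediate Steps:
N(w) = -4 (N(w) = -3 - 1*1 = -3 - 1 = -4)
l(U) = 9 (l(U) = (6 - U/U) - 1*(-4) = (6 - 1*1) + 4 = (6 - 1) + 4 = 5 + 4 = 9)
l(2*(-10))/(-3281) = 9/(-3281) = 9*(-1/3281) = -9/3281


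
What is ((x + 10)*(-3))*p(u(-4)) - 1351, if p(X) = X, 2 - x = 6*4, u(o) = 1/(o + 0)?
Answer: -1360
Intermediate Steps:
u(o) = 1/o
x = -22 (x = 2 - 6*4 = 2 - 1*24 = 2 - 24 = -22)
((x + 10)*(-3))*p(u(-4)) - 1351 = ((-22 + 10)*(-3))/(-4) - 1351 = -12*(-3)*(-¼) - 1351 = 36*(-¼) - 1351 = -9 - 1351 = -1360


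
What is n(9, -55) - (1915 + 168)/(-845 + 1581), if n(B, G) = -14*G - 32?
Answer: 541085/736 ≈ 735.17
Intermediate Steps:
n(B, G) = -32 - 14*G
n(9, -55) - (1915 + 168)/(-845 + 1581) = (-32 - 14*(-55)) - (1915 + 168)/(-845 + 1581) = (-32 + 770) - 2083/736 = 738 - 2083/736 = 541085/736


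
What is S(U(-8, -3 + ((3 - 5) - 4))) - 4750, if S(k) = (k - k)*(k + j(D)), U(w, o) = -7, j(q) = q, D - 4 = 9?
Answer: -4750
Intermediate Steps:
D = 13 (D = 4 + 9 = 13)
S(k) = 0 (S(k) = (k - k)*(k + 13) = 0*(13 + k) = 0)
S(U(-8, -3 + ((3 - 5) - 4))) - 4750 = 0 - 4750 = -4750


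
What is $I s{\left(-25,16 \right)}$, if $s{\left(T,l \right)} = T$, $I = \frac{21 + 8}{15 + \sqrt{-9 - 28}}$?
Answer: $- \frac{10875}{262} + \frac{725 i \sqrt{37}}{262} \approx -41.508 + 16.832 i$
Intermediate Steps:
$I = \frac{29}{15 + i \sqrt{37}}$ ($I = \frac{29}{15 + \sqrt{-37}} = \frac{29}{15 + i \sqrt{37}} \approx 1.6603 - 0.67328 i$)
$I s{\left(-25,16 \right)} = \left(\frac{435}{262} - \frac{29 i \sqrt{37}}{262}\right) \left(-25\right) = - \frac{10875}{262} + \frac{725 i \sqrt{37}}{262}$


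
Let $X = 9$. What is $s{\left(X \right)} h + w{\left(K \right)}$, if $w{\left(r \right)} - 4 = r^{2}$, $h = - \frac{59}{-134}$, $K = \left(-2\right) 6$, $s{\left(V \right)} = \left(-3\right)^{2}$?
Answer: $\frac{20363}{134} \approx 151.96$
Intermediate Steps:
$s{\left(V \right)} = 9$
$K = -12$
$h = \frac{59}{134}$ ($h = \left(-59\right) \left(- \frac{1}{134}\right) = \frac{59}{134} \approx 0.4403$)
$w{\left(r \right)} = 4 + r^{2}$
$s{\left(X \right)} h + w{\left(K \right)} = 9 \cdot \frac{59}{134} + \left(4 + \left(-12\right)^{2}\right) = \frac{531}{134} + \left(4 + 144\right) = \frac{531}{134} + 148 = \frac{20363}{134}$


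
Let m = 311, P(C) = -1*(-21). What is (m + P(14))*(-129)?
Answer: -42828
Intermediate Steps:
P(C) = 21
(m + P(14))*(-129) = (311 + 21)*(-129) = 332*(-129) = -42828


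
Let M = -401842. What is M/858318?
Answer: -200921/429159 ≈ -0.46817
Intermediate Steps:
M/858318 = -401842/858318 = -401842*1/858318 = -200921/429159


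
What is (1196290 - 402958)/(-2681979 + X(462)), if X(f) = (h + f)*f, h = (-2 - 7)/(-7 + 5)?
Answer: -66111/205538 ≈ -0.32165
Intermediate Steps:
h = 9/2 (h = -9/(-2) = -9*(-½) = 9/2 ≈ 4.5000)
X(f) = f*(9/2 + f) (X(f) = (9/2 + f)*f = f*(9/2 + f))
(1196290 - 402958)/(-2681979 + X(462)) = (1196290 - 402958)/(-2681979 + (½)*462*(9 + 2*462)) = 793332/(-2681979 + (½)*462*(9 + 924)) = 793332/(-2681979 + (½)*462*933) = 793332/(-2681979 + 215523) = 793332/(-2466456) = 793332*(-1/2466456) = -66111/205538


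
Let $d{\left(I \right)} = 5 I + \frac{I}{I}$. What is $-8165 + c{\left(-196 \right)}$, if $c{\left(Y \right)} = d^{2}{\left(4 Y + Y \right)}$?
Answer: $23992036$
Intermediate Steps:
$d{\left(I \right)} = 1 + 5 I$ ($d{\left(I \right)} = 5 I + 1 = 1 + 5 I$)
$c{\left(Y \right)} = \left(1 + 25 Y\right)^{2}$ ($c{\left(Y \right)} = \left(1 + 5 \left(4 Y + Y\right)\right)^{2} = \left(1 + 5 \cdot 5 Y\right)^{2} = \left(1 + 25 Y\right)^{2}$)
$-8165 + c{\left(-196 \right)} = -8165 + \left(1 + 25 \left(-196\right)\right)^{2} = -8165 + \left(1 - 4900\right)^{2} = -8165 + \left(-4899\right)^{2} = -8165 + 24000201 = 23992036$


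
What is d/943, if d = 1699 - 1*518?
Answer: 1181/943 ≈ 1.2524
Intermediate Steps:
d = 1181 (d = 1699 - 518 = 1181)
d/943 = 1181/943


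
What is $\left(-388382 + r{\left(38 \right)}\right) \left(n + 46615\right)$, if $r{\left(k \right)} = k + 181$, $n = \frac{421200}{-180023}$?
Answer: $- \frac{3257211956864035}{180023} \approx -1.8093 \cdot 10^{10}$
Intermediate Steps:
$n = - \frac{421200}{180023}$ ($n = 421200 \left(- \frac{1}{180023}\right) = - \frac{421200}{180023} \approx -2.3397$)
$r{\left(k \right)} = 181 + k$
$\left(-388382 + r{\left(38 \right)}\right) \left(n + 46615\right) = \left(-388382 + \left(181 + 38\right)\right) \left(- \frac{421200}{180023} + 46615\right) = \left(-388382 + 219\right) \frac{8391350945}{180023} = \left(-388163\right) \frac{8391350945}{180023} = - \frac{3257211956864035}{180023}$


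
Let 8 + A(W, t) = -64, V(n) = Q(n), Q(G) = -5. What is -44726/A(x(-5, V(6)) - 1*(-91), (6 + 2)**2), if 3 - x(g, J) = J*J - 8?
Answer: 22363/36 ≈ 621.19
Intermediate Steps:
V(n) = -5
x(g, J) = 11 - J**2 (x(g, J) = 3 - (J*J - 8) = 3 - (J**2 - 8) = 3 - (-8 + J**2) = 3 + (8 - J**2) = 11 - J**2)
A(W, t) = -72 (A(W, t) = -8 - 64 = -72)
-44726/A(x(-5, V(6)) - 1*(-91), (6 + 2)**2) = -44726/(-72) = -44726*(-1/72) = 22363/36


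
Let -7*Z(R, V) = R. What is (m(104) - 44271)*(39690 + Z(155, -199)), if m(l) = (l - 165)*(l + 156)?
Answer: -16696875425/7 ≈ -2.3853e+9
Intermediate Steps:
Z(R, V) = -R/7
m(l) = (-165 + l)*(156 + l)
(m(104) - 44271)*(39690 + Z(155, -199)) = ((-25740 + 104**2 - 9*104) - 44271)*(39690 - 1/7*155) = ((-25740 + 10816 - 936) - 44271)*(39690 - 155/7) = (-15860 - 44271)*(277675/7) = -60131*277675/7 = -16696875425/7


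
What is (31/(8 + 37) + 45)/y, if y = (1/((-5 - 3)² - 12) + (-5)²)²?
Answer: 5559424/76167045 ≈ 0.072990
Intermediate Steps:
y = 1692601/2704 (y = (1/((-8)² - 12) + 25)² = (1/(64 - 12) + 25)² = (1/52 + 25)² = (1301/52)² = 1692601/2704 ≈ 625.96)
(31/(8 + 37) + 45)/y = (31/(8 + 37) + 45)/(1692601/2704) = (31/45 + 45)*(2704/1692601) = (2056/45)*(2704/1692601) = 5559424/76167045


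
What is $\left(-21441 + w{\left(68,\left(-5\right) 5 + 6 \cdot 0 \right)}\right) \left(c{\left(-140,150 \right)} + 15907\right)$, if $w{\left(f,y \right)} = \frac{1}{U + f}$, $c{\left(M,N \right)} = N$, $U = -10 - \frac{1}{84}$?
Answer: $- \frac{1676977456539}{4871} \approx -3.4428 \cdot 10^{8}$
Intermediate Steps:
$U = - \frac{841}{84}$ ($U = -10 - \frac{1}{84} = - \frac{841}{84} \approx -10.012$)
$w{\left(f,y \right)} = \frac{1}{- \frac{841}{84} + f}$
$\left(-21441 + w{\left(68,\left(-5\right) 5 + 6 \cdot 0 \right)}\right) \left(c{\left(-140,150 \right)} + 15907\right) = \left(-21441 + \frac{84}{-841 + 84 \cdot 68}\right) \left(150 + 15907\right) = \left(-21441 + \frac{84}{-841 + 5712}\right) 16057 = \left(-21441 + \frac{84}{4871}\right) 16057 = \left(- \frac{104439027}{4871}\right) 16057 = - \frac{1676977456539}{4871}$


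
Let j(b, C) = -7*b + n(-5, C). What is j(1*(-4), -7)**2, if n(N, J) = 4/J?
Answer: 36864/49 ≈ 752.33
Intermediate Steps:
j(b, C) = -7*b + 4/C
j(1*(-4), -7)**2 = (-7*(-4) + 4/(-7))**2 = (-7*(-4) + 4*(-1/7))**2 = (28 - 4/7)**2 = (192/7)**2 = 36864/49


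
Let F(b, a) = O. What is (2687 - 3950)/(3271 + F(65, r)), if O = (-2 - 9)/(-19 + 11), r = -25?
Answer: -10104/26179 ≈ -0.38596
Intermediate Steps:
O = 11/8 (O = -11/(-8) = -11*(-⅛) = 11/8 ≈ 1.3750)
F(b, a) = 11/8
(2687 - 3950)/(3271 + F(65, r)) = (2687 - 3950)/(3271 + 11/8) = -1263/26179/8 = -1263*8/26179 = -10104/26179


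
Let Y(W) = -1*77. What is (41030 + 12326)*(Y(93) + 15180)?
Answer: 805835668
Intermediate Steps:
Y(W) = -77
(41030 + 12326)*(Y(93) + 15180) = (41030 + 12326)*(-77 + 15180) = 53356*15103 = 805835668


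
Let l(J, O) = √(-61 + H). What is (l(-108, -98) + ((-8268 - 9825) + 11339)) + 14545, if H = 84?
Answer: 7791 + √23 ≈ 7795.8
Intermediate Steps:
l(J, O) = √23 (l(J, O) = √(-61 + 84) = √23)
(l(-108, -98) + ((-8268 - 9825) + 11339)) + 14545 = (√23 + ((-8268 - 9825) + 11339)) + 14545 = (√23 + (-18093 + 11339)) + 14545 = (√23 - 6754) + 14545 = (-6754 + √23) + 14545 = 7791 + √23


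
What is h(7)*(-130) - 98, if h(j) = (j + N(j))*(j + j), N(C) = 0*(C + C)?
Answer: -12838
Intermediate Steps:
N(C) = 0 (N(C) = 0*(2*C) = 0)
h(j) = 2*j² (h(j) = (j + 0)*(j + j) = j*(2*j) = 2*j²)
h(7)*(-130) - 98 = (2*7²)*(-130) - 98 = (2*49)*(-130) - 98 = 98*(-130) - 98 = -12740 - 98 = -12838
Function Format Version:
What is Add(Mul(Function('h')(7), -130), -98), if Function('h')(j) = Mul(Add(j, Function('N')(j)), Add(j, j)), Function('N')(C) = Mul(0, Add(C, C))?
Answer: -12838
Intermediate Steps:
Function('N')(C) = 0 (Function('N')(C) = Mul(0, Mul(2, C)) = 0)
Function('h')(j) = Mul(2, Pow(j, 2)) (Function('h')(j) = Mul(Add(j, 0), Add(j, j)) = Mul(j, Mul(2, j)) = Mul(2, Pow(j, 2)))
Add(Mul(Function('h')(7), -130), -98) = Add(Mul(Mul(2, Pow(7, 2)), -130), -98) = Add(Mul(Mul(2, 49), -130), -98) = Add(Mul(98, -130), -98) = Add(-12740, -98) = -12838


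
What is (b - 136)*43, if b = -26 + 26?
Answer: -5848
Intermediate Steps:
b = 0
(b - 136)*43 = (0 - 136)*43 = -136*43 = -5848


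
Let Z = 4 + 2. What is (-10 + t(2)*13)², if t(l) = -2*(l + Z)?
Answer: 47524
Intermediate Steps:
Z = 6
t(l) = -12 - 2*l (t(l) = -2*(l + 6) = -2*(6 + l) = -12 - 2*l)
(-10 + t(2)*13)² = (-10 + (-12 - 2*2)*13)² = (-10 + (-12 - 4)*13)² = (-10 - 16*13)² = (-10 - 208)² = (-218)² = 47524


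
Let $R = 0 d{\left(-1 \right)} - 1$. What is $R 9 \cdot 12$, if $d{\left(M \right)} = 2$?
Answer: $-108$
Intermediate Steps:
$R = -1$ ($R = 0 \cdot 2 - 1 = 0 - 1 = -1$)
$R 9 \cdot 12 = \left(-1\right) 9 \cdot 12 = \left(-9\right) 12 = -108$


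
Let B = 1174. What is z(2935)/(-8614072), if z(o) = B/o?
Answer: -1/21535180 ≈ -4.6436e-8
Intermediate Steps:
z(o) = 1174/o
z(2935)/(-8614072) = (1174/2935)/(-8614072) = (1174*(1/2935))*(-1/8614072) = (⅖)*(-1/8614072) = -1/21535180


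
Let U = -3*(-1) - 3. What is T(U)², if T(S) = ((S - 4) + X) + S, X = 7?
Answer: 9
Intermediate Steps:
U = 0 (U = 3 - 3 = 0)
T(S) = 3 + 2*S (T(S) = ((S - 4) + 7) + S = ((-4 + S) + 7) + S = (3 + S) + S = 3 + 2*S)
T(U)² = (3 + 2*0)² = (3 + 0)² = 3² = 9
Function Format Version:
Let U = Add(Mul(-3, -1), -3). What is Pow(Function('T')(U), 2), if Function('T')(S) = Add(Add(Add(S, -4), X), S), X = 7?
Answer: 9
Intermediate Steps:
U = 0 (U = Add(3, -3) = 0)
Function('T')(S) = Add(3, Mul(2, S)) (Function('T')(S) = Add(Add(Add(S, -4), 7), S) = Add(Add(Add(-4, S), 7), S) = Add(Add(3, S), S) = Add(3, Mul(2, S)))
Pow(Function('T')(U), 2) = Pow(Add(3, Mul(2, 0)), 2) = Pow(Add(3, 0), 2) = Pow(3, 2) = 9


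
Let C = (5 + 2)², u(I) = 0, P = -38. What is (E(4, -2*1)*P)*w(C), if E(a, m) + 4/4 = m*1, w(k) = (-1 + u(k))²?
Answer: 114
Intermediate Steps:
C = 49 (C = 7² = 49)
w(k) = 1 (w(k) = (-1 + 0)² = (-1)² = 1)
E(a, m) = -1 + m (E(a, m) = -1 + m*1 = -1 + m)
(E(4, -2*1)*P)*w(C) = ((-1 - 2*1)*(-38))*1 = ((-1 - 2)*(-38))*1 = -3*(-38)*1 = 114*1 = 114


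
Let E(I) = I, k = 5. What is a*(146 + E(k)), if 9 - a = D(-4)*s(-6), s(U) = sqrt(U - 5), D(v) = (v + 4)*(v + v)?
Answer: 1359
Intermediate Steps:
D(v) = 2*v*(4 + v) (D(v) = (4 + v)*(2*v) = 2*v*(4 + v))
s(U) = sqrt(-5 + U)
a = 9 (a = 9 - 2*(-4)*(4 - 4)*sqrt(-5 - 6) = 9 - 2*(-4)*0*sqrt(-11) = 9 - 0*I*sqrt(11) = 9 - 1*0 = 9 + 0 = 9)
a*(146 + E(k)) = 9*(146 + 5) = 9*151 = 1359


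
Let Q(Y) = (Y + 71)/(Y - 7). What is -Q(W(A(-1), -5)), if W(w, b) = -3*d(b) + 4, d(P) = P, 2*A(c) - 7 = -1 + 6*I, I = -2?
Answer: -15/2 ≈ -7.5000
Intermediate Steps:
A(c) = -3 (A(c) = 7/2 + (-1 + 6*(-2))/2 = 7/2 + (-1 - 12)/2 = 7/2 + (½)*(-13) = 7/2 - 13/2 = -3)
W(w, b) = 4 - 3*b (W(w, b) = -3*b + 4 = 4 - 3*b)
Q(Y) = (71 + Y)/(-7 + Y)
-Q(W(A(-1), -5)) = -(71 + (4 - 3*(-5)))/(-7 + (4 - 3*(-5))) = -(71 + (4 + 15))/(-7 + (4 + 15)) = -(71 + 19)/(-7 + 19) = -90/12 = -1*15/2 = -15/2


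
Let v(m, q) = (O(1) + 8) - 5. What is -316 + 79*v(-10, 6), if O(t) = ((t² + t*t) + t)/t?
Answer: 158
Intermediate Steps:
O(t) = (t + 2*t²)/t (O(t) = ((t² + t²) + t)/t = (2*t² + t)/t = (t + 2*t²)/t)
v(m, q) = 6 (v(m, q) = ((1 + 2*1) + 8) - 5 = ((1 + 2) + 8) - 5 = (3 + 8) - 5 = 11 - 5 = 6)
-316 + 79*v(-10, 6) = -316 + 79*6 = -316 + 474 = 158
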